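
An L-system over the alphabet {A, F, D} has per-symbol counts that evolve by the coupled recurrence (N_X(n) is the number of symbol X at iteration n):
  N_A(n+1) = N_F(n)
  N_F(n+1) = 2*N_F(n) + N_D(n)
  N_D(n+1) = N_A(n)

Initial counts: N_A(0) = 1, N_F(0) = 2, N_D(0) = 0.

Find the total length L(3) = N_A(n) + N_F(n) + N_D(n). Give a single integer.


Step 0: N_A=1, N_F=2, N_D=0, L=3
Step 1: N_A=2, N_F=4, N_D=1, L=7
Step 2: N_A=4, N_F=9, N_D=2, L=15
Step 3: N_A=9, N_F=20, N_D=4, L=33

Answer: 33


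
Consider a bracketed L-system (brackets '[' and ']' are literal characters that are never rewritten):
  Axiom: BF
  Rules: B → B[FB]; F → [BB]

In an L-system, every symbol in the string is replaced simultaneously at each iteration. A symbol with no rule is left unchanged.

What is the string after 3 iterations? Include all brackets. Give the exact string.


Step 0: BF
Step 1: B[FB][BB]
Step 2: B[FB][[BB]B[FB]][B[FB]B[FB]]
Step 3: B[FB][[BB]B[FB]][[B[FB]B[FB]]B[FB][[BB]B[FB]]][B[FB][[BB]B[FB]]B[FB][[BB]B[FB]]]

Answer: B[FB][[BB]B[FB]][[B[FB]B[FB]]B[FB][[BB]B[FB]]][B[FB][[BB]B[FB]]B[FB][[BB]B[FB]]]


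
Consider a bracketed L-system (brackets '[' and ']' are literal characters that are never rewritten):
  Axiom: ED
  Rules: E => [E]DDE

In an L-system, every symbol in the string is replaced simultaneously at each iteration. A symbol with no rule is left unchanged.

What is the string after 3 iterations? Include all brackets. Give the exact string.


Answer: [[[E]DDE]DD[E]DDE]DD[[E]DDE]DD[E]DDED

Derivation:
Step 0: ED
Step 1: [E]DDED
Step 2: [[E]DDE]DD[E]DDED
Step 3: [[[E]DDE]DD[E]DDE]DD[[E]DDE]DD[E]DDED


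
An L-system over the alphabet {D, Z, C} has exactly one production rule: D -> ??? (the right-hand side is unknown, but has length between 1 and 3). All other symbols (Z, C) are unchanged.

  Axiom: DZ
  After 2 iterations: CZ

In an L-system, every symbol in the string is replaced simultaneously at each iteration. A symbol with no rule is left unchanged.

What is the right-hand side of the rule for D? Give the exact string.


Answer: C

Derivation:
Trying D -> C:
  Step 0: DZ
  Step 1: CZ
  Step 2: CZ
Matches the given result.


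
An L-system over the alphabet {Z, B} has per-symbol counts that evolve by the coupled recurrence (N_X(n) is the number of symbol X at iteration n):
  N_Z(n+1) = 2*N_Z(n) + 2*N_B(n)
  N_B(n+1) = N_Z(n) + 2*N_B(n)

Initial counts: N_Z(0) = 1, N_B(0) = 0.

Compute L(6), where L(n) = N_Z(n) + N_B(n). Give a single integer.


Answer: 1352

Derivation:
Step 0: N_Z=1, N_B=0, L=1
Step 1: N_Z=2, N_B=1, L=3
Step 2: N_Z=6, N_B=4, L=10
Step 3: N_Z=20, N_B=14, L=34
Step 4: N_Z=68, N_B=48, L=116
Step 5: N_Z=232, N_B=164, L=396
Step 6: N_Z=792, N_B=560, L=1352


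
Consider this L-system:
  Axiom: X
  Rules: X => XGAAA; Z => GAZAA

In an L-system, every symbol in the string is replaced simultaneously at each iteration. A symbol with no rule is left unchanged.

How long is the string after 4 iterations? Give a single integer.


Answer: 17

Derivation:
Step 0: length = 1
Step 1: length = 5
Step 2: length = 9
Step 3: length = 13
Step 4: length = 17


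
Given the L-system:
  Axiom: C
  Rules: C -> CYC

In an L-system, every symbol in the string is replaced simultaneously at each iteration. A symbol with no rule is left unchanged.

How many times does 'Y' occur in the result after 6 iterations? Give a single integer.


Answer: 63

Derivation:
Step 0: C  (0 'Y')
Step 1: CYC  (1 'Y')
Step 2: CYCYCYC  (3 'Y')
Step 3: CYCYCYCYCYCYCYC  (7 'Y')
Step 4: CYCYCYCYCYCYCYCYCYCYCYCYCYCYCYC  (15 'Y')
Step 5: CYCYCYCYCYCYCYCYCYCYCYCYCYCYCYCYCYCYCYCYCYCYCYCYCYCYCYCYCYCYCYC  (31 'Y')
Step 6: CYCYCYCYCYCYCYCYCYCYCYCYCYCYCYCYCYCYCYCYCYCYCYCYCYCYCYCYCYCYCYCYCYCYCYCYCYCYCYCYCYCYCYCYCYCYCYCYCYCYCYCYCYCYCYCYCYCYCYCYCYCYCYC  (63 'Y')


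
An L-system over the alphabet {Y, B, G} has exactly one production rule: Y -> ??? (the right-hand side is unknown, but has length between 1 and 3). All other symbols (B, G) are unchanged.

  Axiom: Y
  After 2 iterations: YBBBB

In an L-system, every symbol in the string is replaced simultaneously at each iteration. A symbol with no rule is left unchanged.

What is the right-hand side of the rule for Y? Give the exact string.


Answer: YBB

Derivation:
Trying Y -> YBB:
  Step 0: Y
  Step 1: YBB
  Step 2: YBBBB
Matches the given result.


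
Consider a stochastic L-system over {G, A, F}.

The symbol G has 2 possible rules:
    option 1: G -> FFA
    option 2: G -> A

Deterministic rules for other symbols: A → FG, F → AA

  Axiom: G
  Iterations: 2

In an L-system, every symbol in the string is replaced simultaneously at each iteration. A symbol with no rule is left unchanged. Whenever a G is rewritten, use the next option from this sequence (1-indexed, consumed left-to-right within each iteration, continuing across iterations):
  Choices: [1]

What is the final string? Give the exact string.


Step 0: G
Step 1: FFA  (used choices [1])
Step 2: AAAAFG  (used choices [])

Answer: AAAAFG


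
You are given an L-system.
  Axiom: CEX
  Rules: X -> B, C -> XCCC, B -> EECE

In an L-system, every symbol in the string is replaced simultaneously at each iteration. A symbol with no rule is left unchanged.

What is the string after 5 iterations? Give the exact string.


Step 0: CEX
Step 1: XCCCEB
Step 2: BXCCCXCCCXCCCEEECE
Step 3: EECEBXCCCXCCCXCCCBXCCCXCCCXCCCBXCCCXCCCXCCCEEEXCCCE
Step 4: EEXCCCEEECEBXCCCXCCCXCCCBXCCCXCCCXCCCBXCCCXCCCXCCCEECEBXCCCXCCCXCCCBXCCCXCCCXCCCBXCCCXCCCXCCCEECEBXCCCXCCCXCCCBXCCCXCCCXCCCBXCCCXCCCXCCCEEEBXCCCXCCCXCCCE
Step 5: EEBXCCCXCCCXCCCEEEXCCCEEECEBXCCCXCCCXCCCBXCCCXCCCXCCCBXCCCXCCCXCCCEECEBXCCCXCCCXCCCBXCCCXCCCXCCCBXCCCXCCCXCCCEECEBXCCCXCCCXCCCBXCCCXCCCXCCCBXCCCXCCCXCCCEEXCCCEEECEBXCCCXCCCXCCCBXCCCXCCCXCCCBXCCCXCCCXCCCEECEBXCCCXCCCXCCCBXCCCXCCCXCCCBXCCCXCCCXCCCEECEBXCCCXCCCXCCCBXCCCXCCCXCCCBXCCCXCCCXCCCEEXCCCEEECEBXCCCXCCCXCCCBXCCCXCCCXCCCBXCCCXCCCXCCCEECEBXCCCXCCCXCCCBXCCCXCCCXCCCBXCCCXCCCXCCCEECEBXCCCXCCCXCCCBXCCCXCCCXCCCBXCCCXCCCXCCCEEEEECEBXCCCXCCCXCCCBXCCCXCCCXCCCBXCCCXCCCXCCCE

Answer: EEBXCCCXCCCXCCCEEEXCCCEEECEBXCCCXCCCXCCCBXCCCXCCCXCCCBXCCCXCCCXCCCEECEBXCCCXCCCXCCCBXCCCXCCCXCCCBXCCCXCCCXCCCEECEBXCCCXCCCXCCCBXCCCXCCCXCCCBXCCCXCCCXCCCEEXCCCEEECEBXCCCXCCCXCCCBXCCCXCCCXCCCBXCCCXCCCXCCCEECEBXCCCXCCCXCCCBXCCCXCCCXCCCBXCCCXCCCXCCCEECEBXCCCXCCCXCCCBXCCCXCCCXCCCBXCCCXCCCXCCCEEXCCCEEECEBXCCCXCCCXCCCBXCCCXCCCXCCCBXCCCXCCCXCCCEECEBXCCCXCCCXCCCBXCCCXCCCXCCCBXCCCXCCCXCCCEECEBXCCCXCCCXCCCBXCCCXCCCXCCCBXCCCXCCCXCCCEEEEECEBXCCCXCCCXCCCBXCCCXCCCXCCCBXCCCXCCCXCCCE


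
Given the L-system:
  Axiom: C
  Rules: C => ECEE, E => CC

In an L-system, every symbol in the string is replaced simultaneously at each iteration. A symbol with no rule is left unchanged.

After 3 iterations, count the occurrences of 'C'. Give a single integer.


Answer: 13

Derivation:
Step 0: C  (1 'C')
Step 1: ECEE  (1 'C')
Step 2: CCECEECCCC  (7 'C')
Step 3: ECEEECEECCECEECCCCECEEECEEECEEECEE  (13 'C')


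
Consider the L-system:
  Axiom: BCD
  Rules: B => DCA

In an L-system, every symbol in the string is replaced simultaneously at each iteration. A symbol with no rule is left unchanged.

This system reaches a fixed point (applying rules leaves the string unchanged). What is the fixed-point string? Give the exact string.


Step 0: BCD
Step 1: DCACD
Step 2: DCACD  (unchanged — fixed point at step 1)

Answer: DCACD


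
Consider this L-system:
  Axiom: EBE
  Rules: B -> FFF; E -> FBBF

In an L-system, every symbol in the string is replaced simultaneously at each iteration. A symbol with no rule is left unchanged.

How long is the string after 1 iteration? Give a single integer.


Answer: 11

Derivation:
Step 0: length = 3
Step 1: length = 11


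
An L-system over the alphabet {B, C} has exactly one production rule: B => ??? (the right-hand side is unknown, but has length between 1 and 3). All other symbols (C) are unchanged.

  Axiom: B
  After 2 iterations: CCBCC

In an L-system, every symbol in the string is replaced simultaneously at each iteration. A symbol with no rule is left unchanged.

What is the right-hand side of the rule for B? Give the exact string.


Trying B => CBC:
  Step 0: B
  Step 1: CBC
  Step 2: CCBCC
Matches the given result.

Answer: CBC


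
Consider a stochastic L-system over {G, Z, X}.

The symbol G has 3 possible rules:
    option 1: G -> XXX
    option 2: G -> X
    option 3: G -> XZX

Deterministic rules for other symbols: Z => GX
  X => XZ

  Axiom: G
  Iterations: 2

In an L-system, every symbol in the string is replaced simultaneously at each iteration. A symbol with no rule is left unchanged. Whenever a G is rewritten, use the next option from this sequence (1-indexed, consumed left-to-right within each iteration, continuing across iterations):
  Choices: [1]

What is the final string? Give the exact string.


Step 0: G
Step 1: XXX  (used choices [1])
Step 2: XZXZXZ  (used choices [])

Answer: XZXZXZ


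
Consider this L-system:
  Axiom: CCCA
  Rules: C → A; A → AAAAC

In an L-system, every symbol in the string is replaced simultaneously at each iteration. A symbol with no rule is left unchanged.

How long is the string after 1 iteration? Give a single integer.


Answer: 8

Derivation:
Step 0: length = 4
Step 1: length = 8


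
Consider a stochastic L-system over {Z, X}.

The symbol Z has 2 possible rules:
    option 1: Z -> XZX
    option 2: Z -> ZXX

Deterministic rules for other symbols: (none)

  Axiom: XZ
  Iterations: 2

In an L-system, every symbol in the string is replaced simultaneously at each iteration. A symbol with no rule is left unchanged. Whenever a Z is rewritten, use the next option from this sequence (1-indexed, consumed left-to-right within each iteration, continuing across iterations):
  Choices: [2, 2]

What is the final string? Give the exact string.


Step 0: XZ
Step 1: XZXX  (used choices [2])
Step 2: XZXXXX  (used choices [2])

Answer: XZXXXX


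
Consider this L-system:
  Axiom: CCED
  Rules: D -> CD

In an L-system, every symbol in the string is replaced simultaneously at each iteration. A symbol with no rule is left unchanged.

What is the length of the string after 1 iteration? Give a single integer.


Answer: 5

Derivation:
Step 0: length = 4
Step 1: length = 5


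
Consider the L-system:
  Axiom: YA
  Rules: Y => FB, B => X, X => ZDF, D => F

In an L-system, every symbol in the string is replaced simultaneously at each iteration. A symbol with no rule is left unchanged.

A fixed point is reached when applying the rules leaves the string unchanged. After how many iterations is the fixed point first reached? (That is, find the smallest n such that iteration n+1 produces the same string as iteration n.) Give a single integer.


Answer: 4

Derivation:
Step 0: YA
Step 1: FBA
Step 2: FXA
Step 3: FZDFA
Step 4: FZFFA
Step 5: FZFFA  (unchanged — fixed point at step 4)


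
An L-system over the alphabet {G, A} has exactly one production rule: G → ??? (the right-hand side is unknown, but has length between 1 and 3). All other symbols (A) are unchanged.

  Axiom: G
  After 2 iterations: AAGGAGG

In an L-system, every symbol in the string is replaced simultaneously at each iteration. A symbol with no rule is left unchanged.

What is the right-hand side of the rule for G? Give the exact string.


Answer: AGG

Derivation:
Trying G → AGG:
  Step 0: G
  Step 1: AGG
  Step 2: AAGGAGG
Matches the given result.


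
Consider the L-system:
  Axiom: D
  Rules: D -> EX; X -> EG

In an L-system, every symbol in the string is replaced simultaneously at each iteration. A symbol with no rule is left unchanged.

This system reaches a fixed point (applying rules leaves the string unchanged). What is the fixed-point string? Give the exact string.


Answer: EEG

Derivation:
Step 0: D
Step 1: EX
Step 2: EEG
Step 3: EEG  (unchanged — fixed point at step 2)


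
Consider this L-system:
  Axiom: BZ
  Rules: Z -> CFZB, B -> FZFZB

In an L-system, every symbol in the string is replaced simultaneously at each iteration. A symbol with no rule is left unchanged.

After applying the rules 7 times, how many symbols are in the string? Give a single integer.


Answer: 2375

Derivation:
Step 0: length = 2
Step 1: length = 9
Step 2: length = 26
Step 3: length = 67
Step 4: length = 166
Step 5: length = 405
Step 6: length = 982
Step 7: length = 2375


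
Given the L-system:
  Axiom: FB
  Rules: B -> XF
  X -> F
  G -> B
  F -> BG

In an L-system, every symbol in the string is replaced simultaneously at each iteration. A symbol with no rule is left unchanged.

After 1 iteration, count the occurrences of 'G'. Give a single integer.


Answer: 1

Derivation:
Step 0: FB  (0 'G')
Step 1: BGXF  (1 'G')


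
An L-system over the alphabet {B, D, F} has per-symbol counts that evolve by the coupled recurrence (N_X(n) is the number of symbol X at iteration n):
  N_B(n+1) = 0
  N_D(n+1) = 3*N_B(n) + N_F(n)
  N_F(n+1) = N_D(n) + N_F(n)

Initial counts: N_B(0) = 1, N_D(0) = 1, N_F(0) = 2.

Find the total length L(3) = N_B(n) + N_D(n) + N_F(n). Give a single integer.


Answer: 19

Derivation:
Step 0: N_B=1, N_D=1, N_F=2, L=4
Step 1: N_B=0, N_D=5, N_F=3, L=8
Step 2: N_B=0, N_D=3, N_F=8, L=11
Step 3: N_B=0, N_D=8, N_F=11, L=19


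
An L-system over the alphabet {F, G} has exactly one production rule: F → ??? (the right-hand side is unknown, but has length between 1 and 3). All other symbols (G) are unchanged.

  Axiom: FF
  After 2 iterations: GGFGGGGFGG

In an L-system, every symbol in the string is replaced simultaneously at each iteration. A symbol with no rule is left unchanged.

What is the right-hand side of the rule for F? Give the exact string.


Trying F → GFG:
  Step 0: FF
  Step 1: GFGGFG
  Step 2: GGFGGGGFGG
Matches the given result.

Answer: GFG


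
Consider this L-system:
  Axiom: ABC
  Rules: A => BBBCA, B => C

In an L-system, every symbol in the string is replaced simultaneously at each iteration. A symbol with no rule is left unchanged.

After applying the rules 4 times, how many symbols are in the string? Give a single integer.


Step 0: length = 3
Step 1: length = 7
Step 2: length = 11
Step 3: length = 15
Step 4: length = 19

Answer: 19


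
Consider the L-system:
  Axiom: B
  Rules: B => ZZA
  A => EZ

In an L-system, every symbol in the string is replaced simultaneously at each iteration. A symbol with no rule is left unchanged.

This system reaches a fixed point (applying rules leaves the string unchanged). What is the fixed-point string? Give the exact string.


Step 0: B
Step 1: ZZA
Step 2: ZZEZ
Step 3: ZZEZ  (unchanged — fixed point at step 2)

Answer: ZZEZ


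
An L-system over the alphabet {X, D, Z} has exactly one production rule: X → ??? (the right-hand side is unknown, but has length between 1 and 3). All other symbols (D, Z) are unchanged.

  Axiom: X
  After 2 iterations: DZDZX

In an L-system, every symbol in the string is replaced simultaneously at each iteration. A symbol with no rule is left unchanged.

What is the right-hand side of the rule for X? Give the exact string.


Trying X → DZX:
  Step 0: X
  Step 1: DZX
  Step 2: DZDZX
Matches the given result.

Answer: DZX


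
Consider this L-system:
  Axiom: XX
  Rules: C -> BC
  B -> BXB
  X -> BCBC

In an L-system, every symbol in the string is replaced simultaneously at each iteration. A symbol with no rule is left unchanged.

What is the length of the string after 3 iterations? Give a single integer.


Answer: 60

Derivation:
Step 0: length = 2
Step 1: length = 8
Step 2: length = 20
Step 3: length = 60


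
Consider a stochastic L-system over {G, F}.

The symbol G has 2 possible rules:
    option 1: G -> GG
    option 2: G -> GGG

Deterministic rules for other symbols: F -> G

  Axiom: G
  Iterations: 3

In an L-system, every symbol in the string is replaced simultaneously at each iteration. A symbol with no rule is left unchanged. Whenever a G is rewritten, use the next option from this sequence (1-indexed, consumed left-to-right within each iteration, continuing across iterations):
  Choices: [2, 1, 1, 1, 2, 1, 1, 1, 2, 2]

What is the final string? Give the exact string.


Step 0: G
Step 1: GGG  (used choices [2])
Step 2: GGGGGG  (used choices [1, 1, 1])
Step 3: GGGGGGGGGGGGGGG  (used choices [2, 1, 1, 1, 2, 2])

Answer: GGGGGGGGGGGGGGG


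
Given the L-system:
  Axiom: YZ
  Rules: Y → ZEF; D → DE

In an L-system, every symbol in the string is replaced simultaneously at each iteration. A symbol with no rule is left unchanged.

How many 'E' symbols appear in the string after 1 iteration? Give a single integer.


Answer: 1

Derivation:
Step 0: YZ  (0 'E')
Step 1: ZEFZ  (1 'E')


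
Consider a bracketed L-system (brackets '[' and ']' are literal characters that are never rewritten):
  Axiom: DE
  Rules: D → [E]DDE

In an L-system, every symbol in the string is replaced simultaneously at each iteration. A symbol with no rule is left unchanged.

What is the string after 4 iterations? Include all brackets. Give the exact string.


Answer: [E][E][E][E]DDE[E]DDEE[E][E]DDE[E]DDEEE[E][E][E]DDE[E]DDEE[E][E]DDE[E]DDEEEEE

Derivation:
Step 0: DE
Step 1: [E]DDEE
Step 2: [E][E]DDE[E]DDEEE
Step 3: [E][E][E]DDE[E]DDEE[E][E]DDE[E]DDEEEE
Step 4: [E][E][E][E]DDE[E]DDEE[E][E]DDE[E]DDEEE[E][E][E]DDE[E]DDEE[E][E]DDE[E]DDEEEEE


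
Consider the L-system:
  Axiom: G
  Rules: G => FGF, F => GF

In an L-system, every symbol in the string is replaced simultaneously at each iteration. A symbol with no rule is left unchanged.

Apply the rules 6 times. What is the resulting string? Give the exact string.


Step 0: G
Step 1: FGF
Step 2: GFFGFGF
Step 3: FGFGFGFFGFGFFGFGF
Step 4: GFFGFGFFGFGFFGFGFGFFGFGFFGFGFGFFGFGFFGFGF
Step 5: FGFGFGFFGFGFFGFGFGFFGFGFFGFGFGFFGFGFFGFGFFGFGFGFFGFGFFGFGFGFFGFGFFGFGFFGFGFGFFGFGFFGFGFGFFGFGFFGFGF
Step 6: GFFGFGFFGFGFFGFGFGFFGFGFFGFGFGFFGFGFFGFGFFGFGFGFFGFGFFGFGFGFFGFGFFGFGFFGFGFGFFGFGFFGFGFGFFGFGFFGFGFGFFGFGFFGFGFFGFGFGFFGFGFFGFGFGFFGFGFFGFGFFGFGFGFFGFGFFGFGFGFFGFGFFGFGFGFFGFGFFGFGFFGFGFGFFGFGFFGFGFGFFGFGFFGFGFFGFGFGFFGFGFFGFGFGFFGFGFFGFGF

Answer: GFFGFGFFGFGFFGFGFGFFGFGFFGFGFGFFGFGFFGFGFFGFGFGFFGFGFFGFGFGFFGFGFFGFGFFGFGFGFFGFGFFGFGFGFFGFGFFGFGFGFFGFGFFGFGFFGFGFGFFGFGFFGFGFGFFGFGFFGFGFFGFGFGFFGFGFFGFGFGFFGFGFFGFGFGFFGFGFFGFGFFGFGFGFFGFGFFGFGFGFFGFGFFGFGFFGFGFGFFGFGFFGFGFGFFGFGFFGFGF


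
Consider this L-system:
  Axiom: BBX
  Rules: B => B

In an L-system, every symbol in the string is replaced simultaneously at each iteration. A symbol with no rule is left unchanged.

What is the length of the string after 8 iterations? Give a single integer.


Step 0: length = 3
Step 1: length = 3
Step 2: length = 3
Step 3: length = 3
Step 4: length = 3
Step 5: length = 3
Step 6: length = 3
Step 7: length = 3
Step 8: length = 3

Answer: 3


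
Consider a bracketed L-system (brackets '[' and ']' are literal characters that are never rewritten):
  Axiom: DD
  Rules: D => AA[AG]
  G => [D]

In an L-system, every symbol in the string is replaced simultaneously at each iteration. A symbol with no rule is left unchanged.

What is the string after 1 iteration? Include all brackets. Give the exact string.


Answer: AA[AG]AA[AG]

Derivation:
Step 0: DD
Step 1: AA[AG]AA[AG]


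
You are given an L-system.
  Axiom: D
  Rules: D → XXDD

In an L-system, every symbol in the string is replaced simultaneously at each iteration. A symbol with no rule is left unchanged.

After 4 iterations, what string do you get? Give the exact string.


Answer: XXXXXXXXDDXXDDXXXXDDXXDDXXXXXXDDXXDDXXXXDDXXDD

Derivation:
Step 0: D
Step 1: XXDD
Step 2: XXXXDDXXDD
Step 3: XXXXXXDDXXDDXXXXDDXXDD
Step 4: XXXXXXXXDDXXDDXXXXDDXXDDXXXXXXDDXXDDXXXXDDXXDD


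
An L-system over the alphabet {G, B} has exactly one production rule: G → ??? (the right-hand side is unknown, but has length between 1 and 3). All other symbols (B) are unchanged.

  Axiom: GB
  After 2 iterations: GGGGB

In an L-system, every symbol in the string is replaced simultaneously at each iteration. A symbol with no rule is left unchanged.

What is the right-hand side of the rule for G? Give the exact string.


Trying G → GG:
  Step 0: GB
  Step 1: GGB
  Step 2: GGGGB
Matches the given result.

Answer: GG


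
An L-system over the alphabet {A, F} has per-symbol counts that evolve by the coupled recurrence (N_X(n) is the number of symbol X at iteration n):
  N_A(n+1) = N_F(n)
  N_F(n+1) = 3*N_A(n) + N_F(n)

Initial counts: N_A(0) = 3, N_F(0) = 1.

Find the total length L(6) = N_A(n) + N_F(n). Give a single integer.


Answer: 668

Derivation:
Step 0: N_A=3, N_F=1, L=4
Step 1: N_A=1, N_F=10, L=11
Step 2: N_A=10, N_F=13, L=23
Step 3: N_A=13, N_F=43, L=56
Step 4: N_A=43, N_F=82, L=125
Step 5: N_A=82, N_F=211, L=293
Step 6: N_A=211, N_F=457, L=668


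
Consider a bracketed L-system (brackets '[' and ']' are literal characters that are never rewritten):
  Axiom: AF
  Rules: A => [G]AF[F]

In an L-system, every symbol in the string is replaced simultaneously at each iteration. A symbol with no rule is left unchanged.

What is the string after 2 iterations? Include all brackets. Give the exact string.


Step 0: AF
Step 1: [G]AF[F]F
Step 2: [G][G]AF[F]F[F]F

Answer: [G][G]AF[F]F[F]F


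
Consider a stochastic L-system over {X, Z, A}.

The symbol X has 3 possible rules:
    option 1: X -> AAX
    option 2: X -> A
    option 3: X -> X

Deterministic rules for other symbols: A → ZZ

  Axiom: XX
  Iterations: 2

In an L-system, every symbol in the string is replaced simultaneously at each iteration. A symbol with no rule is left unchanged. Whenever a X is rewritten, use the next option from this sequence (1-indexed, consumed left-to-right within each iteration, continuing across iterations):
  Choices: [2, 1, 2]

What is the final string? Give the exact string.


Step 0: XX
Step 1: AAAX  (used choices [2, 1])
Step 2: ZZZZZZA  (used choices [2])

Answer: ZZZZZZA


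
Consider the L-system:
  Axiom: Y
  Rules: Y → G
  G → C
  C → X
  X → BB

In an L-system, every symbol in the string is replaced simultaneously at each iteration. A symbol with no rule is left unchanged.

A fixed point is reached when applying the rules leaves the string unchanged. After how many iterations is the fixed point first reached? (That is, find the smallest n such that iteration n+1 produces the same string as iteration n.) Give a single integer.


Step 0: Y
Step 1: G
Step 2: C
Step 3: X
Step 4: BB
Step 5: BB  (unchanged — fixed point at step 4)

Answer: 4


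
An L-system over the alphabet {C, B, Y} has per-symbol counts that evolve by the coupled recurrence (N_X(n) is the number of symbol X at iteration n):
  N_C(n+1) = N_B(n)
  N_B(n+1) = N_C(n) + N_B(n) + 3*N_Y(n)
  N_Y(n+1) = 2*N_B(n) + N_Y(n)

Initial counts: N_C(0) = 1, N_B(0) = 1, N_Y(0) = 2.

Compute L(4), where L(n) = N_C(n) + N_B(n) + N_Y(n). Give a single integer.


Step 0: N_C=1, N_B=1, N_Y=2, L=4
Step 1: N_C=1, N_B=8, N_Y=4, L=13
Step 2: N_C=8, N_B=21, N_Y=20, L=49
Step 3: N_C=21, N_B=89, N_Y=62, L=172
Step 4: N_C=89, N_B=296, N_Y=240, L=625

Answer: 625


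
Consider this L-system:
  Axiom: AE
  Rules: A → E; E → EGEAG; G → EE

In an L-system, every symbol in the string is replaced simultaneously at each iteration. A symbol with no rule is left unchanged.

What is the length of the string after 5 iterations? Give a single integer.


Answer: 830

Derivation:
Step 0: length = 2
Step 1: length = 6
Step 2: length = 20
Step 3: length = 70
Step 4: length = 240
Step 5: length = 830


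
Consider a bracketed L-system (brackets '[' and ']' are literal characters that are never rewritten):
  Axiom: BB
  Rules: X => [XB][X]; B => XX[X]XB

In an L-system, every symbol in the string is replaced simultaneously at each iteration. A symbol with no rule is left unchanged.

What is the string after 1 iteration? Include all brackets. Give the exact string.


Answer: XX[X]XBXX[X]XB

Derivation:
Step 0: BB
Step 1: XX[X]XBXX[X]XB


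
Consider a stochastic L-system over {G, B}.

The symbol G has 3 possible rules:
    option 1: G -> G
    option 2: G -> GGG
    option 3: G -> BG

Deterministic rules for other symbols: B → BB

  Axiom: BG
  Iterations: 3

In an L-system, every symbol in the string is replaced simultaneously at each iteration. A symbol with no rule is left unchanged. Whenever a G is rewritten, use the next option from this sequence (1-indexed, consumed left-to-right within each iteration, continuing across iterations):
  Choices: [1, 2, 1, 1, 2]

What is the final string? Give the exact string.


Step 0: BG
Step 1: BBG  (used choices [1])
Step 2: BBBBGGG  (used choices [2])
Step 3: BBBBBBBBGGGGG  (used choices [1, 1, 2])

Answer: BBBBBBBBGGGGG


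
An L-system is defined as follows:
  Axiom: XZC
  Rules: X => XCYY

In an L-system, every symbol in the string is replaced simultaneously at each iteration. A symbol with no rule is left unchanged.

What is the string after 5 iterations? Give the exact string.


Answer: XCYYCYYCYYCYYCYYZC

Derivation:
Step 0: XZC
Step 1: XCYYZC
Step 2: XCYYCYYZC
Step 3: XCYYCYYCYYZC
Step 4: XCYYCYYCYYCYYZC
Step 5: XCYYCYYCYYCYYCYYZC


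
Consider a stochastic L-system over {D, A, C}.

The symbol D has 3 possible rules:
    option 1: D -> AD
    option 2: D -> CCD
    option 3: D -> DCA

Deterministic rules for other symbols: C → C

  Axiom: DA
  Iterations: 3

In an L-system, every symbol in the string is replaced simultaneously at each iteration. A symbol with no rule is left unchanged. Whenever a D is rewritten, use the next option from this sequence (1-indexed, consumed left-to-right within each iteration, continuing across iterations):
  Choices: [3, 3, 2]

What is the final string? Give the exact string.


Step 0: DA
Step 1: DCAA  (used choices [3])
Step 2: DCACAA  (used choices [3])
Step 3: CCDCACAA  (used choices [2])

Answer: CCDCACAA


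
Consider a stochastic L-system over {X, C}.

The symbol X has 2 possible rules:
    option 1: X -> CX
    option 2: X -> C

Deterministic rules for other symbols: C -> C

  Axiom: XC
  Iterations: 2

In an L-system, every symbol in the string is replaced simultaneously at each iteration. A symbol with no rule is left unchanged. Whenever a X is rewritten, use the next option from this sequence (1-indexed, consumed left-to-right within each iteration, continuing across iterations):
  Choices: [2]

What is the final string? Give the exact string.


Step 0: XC
Step 1: CC  (used choices [2])
Step 2: CC  (used choices [])

Answer: CC


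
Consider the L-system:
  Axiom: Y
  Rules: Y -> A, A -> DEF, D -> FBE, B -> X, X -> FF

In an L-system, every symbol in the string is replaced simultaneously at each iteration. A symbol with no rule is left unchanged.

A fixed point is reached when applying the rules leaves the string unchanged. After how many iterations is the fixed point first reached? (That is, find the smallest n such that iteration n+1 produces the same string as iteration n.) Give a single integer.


Step 0: Y
Step 1: A
Step 2: DEF
Step 3: FBEEF
Step 4: FXEEF
Step 5: FFFEEF
Step 6: FFFEEF  (unchanged — fixed point at step 5)

Answer: 5


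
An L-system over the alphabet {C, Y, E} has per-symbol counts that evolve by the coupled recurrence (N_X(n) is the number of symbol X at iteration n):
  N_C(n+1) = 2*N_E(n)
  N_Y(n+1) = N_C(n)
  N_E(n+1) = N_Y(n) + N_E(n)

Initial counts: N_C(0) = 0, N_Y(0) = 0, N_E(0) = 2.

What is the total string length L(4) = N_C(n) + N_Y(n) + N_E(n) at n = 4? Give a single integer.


Answer: 26

Derivation:
Step 0: N_C=0, N_Y=0, N_E=2, L=2
Step 1: N_C=4, N_Y=0, N_E=2, L=6
Step 2: N_C=4, N_Y=4, N_E=2, L=10
Step 3: N_C=4, N_Y=4, N_E=6, L=14
Step 4: N_C=12, N_Y=4, N_E=10, L=26


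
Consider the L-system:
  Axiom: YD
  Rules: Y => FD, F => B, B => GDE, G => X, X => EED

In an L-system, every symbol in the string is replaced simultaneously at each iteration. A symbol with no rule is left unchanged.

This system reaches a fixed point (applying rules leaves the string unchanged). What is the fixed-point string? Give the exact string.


Answer: EEDDEDD

Derivation:
Step 0: YD
Step 1: FDD
Step 2: BDD
Step 3: GDEDD
Step 4: XDEDD
Step 5: EEDDEDD
Step 6: EEDDEDD  (unchanged — fixed point at step 5)


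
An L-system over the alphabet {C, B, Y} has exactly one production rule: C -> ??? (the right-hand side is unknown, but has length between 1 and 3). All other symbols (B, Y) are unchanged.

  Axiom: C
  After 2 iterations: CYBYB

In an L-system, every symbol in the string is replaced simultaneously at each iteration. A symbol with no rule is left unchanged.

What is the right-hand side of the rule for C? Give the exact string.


Trying C -> CYB:
  Step 0: C
  Step 1: CYB
  Step 2: CYBYB
Matches the given result.

Answer: CYB


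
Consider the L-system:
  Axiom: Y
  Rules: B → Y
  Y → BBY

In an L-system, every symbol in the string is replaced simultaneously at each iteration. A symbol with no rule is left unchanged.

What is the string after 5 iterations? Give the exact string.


Answer: BBYBBYYYBBYBBYBBYYYBBYYYBBYYYBBYBBYBBYYYBBY

Derivation:
Step 0: Y
Step 1: BBY
Step 2: YYBBY
Step 3: BBYBBYYYBBY
Step 4: YYBBYYYBBYBBYBBYYYBBY
Step 5: BBYBBYYYBBYBBYBBYYYBBYYYBBYYYBBYBBYBBYYYBBY


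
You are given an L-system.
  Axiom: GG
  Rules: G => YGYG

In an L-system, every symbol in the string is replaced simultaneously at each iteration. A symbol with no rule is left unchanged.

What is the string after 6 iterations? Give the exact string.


Answer: YYYYYYGYGYYGYGYYYGYGYYGYGYYYYGYGYYGYGYYYGYGYYGYGYYYYYGYGYYGYGYYYGYGYYGYGYYYYGYGYYGYGYYYGYGYYGYGYYYYYYGYGYYGYGYYYGYGYYGYGYYYYGYGYYGYGYYYGYGYYGYGYYYYYGYGYYGYGYYYGYGYYGYGYYYYGYGYYGYGYYYGYGYYGYGYYYYYYGYGYYGYGYYYGYGYYGYGYYYYGYGYYGYGYYYGYGYYGYGYYYYYGYGYYGYGYYYGYGYYGYGYYYYGYGYYGYGYYYGYGYYGYGYYYYYYGYGYYGYGYYYGYGYYGYGYYYYGYGYYGYGYYYGYGYYGYGYYYYYGYGYYGYGYYYGYGYYGYGYYYYGYGYYGYGYYYGYGYYGYG

Derivation:
Step 0: GG
Step 1: YGYGYGYG
Step 2: YYGYGYYGYGYYGYGYYGYG
Step 3: YYYGYGYYGYGYYYGYGYYGYGYYYGYGYYGYGYYYGYGYYGYG
Step 4: YYYYGYGYYGYGYYYGYGYYGYGYYYYGYGYYGYGYYYGYGYYGYGYYYYGYGYYGYGYYYGYGYYGYGYYYYGYGYYGYGYYYGYGYYGYG
Step 5: YYYYYGYGYYGYGYYYGYGYYGYGYYYYGYGYYGYGYYYGYGYYGYGYYYYYGYGYYGYGYYYGYGYYGYGYYYYGYGYYGYGYYYGYGYYGYGYYYYYGYGYYGYGYYYGYGYYGYGYYYYGYGYYGYGYYYGYGYYGYGYYYYYGYGYYGYGYYYGYGYYGYGYYYYGYGYYGYGYYYGYGYYGYG
Step 6: YYYYYYGYGYYGYGYYYGYGYYGYGYYYYGYGYYGYGYYYGYGYYGYGYYYYYGYGYYGYGYYYGYGYYGYGYYYYGYGYYGYGYYYGYGYYGYGYYYYYYGYGYYGYGYYYGYGYYGYGYYYYGYGYYGYGYYYGYGYYGYGYYYYYGYGYYGYGYYYGYGYYGYGYYYYGYGYYGYGYYYGYGYYGYGYYYYYYGYGYYGYGYYYGYGYYGYGYYYYGYGYYGYGYYYGYGYYGYGYYYYYGYGYYGYGYYYGYGYYGYGYYYYGYGYYGYGYYYGYGYYGYGYYYYYYGYGYYGYGYYYGYGYYGYGYYYYGYGYYGYGYYYGYGYYGYGYYYYYGYGYYGYGYYYGYGYYGYGYYYYGYGYYGYGYYYGYGYYGYG


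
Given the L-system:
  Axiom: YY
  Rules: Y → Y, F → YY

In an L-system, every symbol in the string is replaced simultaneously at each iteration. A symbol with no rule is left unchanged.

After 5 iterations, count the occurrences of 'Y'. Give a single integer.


Answer: 2

Derivation:
Step 0: YY  (2 'Y')
Step 1: YY  (2 'Y')
Step 2: YY  (2 'Y')
Step 3: YY  (2 'Y')
Step 4: YY  (2 'Y')
Step 5: YY  (2 'Y')


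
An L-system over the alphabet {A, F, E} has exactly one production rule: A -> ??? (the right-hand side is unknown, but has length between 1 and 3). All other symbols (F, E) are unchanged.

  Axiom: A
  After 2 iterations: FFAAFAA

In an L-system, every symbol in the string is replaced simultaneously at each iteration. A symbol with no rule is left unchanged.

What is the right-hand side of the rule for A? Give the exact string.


Answer: FAA

Derivation:
Trying A -> FAA:
  Step 0: A
  Step 1: FAA
  Step 2: FFAAFAA
Matches the given result.


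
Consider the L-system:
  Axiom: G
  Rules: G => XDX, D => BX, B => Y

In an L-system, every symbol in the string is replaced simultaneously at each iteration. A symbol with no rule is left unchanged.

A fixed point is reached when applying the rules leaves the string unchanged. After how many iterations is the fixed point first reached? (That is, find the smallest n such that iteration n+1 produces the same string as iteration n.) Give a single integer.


Answer: 3

Derivation:
Step 0: G
Step 1: XDX
Step 2: XBXX
Step 3: XYXX
Step 4: XYXX  (unchanged — fixed point at step 3)


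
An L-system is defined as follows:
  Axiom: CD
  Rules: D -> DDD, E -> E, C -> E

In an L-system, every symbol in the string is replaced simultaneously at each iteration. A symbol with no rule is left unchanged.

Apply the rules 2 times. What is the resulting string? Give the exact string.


Step 0: CD
Step 1: EDDD
Step 2: EDDDDDDDDD

Answer: EDDDDDDDDD


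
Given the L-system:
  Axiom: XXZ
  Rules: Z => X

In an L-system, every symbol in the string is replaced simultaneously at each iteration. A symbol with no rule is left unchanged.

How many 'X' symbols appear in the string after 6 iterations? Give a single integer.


Answer: 3

Derivation:
Step 0: XXZ  (2 'X')
Step 1: XXX  (3 'X')
Step 2: XXX  (3 'X')
Step 3: XXX  (3 'X')
Step 4: XXX  (3 'X')
Step 5: XXX  (3 'X')
Step 6: XXX  (3 'X')


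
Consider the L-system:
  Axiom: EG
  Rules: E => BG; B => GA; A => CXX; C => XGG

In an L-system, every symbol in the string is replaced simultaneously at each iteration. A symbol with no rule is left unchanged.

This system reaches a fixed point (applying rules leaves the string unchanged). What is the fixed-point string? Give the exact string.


Answer: GXGGXXGG

Derivation:
Step 0: EG
Step 1: BGG
Step 2: GAGG
Step 3: GCXXGG
Step 4: GXGGXXGG
Step 5: GXGGXXGG  (unchanged — fixed point at step 4)


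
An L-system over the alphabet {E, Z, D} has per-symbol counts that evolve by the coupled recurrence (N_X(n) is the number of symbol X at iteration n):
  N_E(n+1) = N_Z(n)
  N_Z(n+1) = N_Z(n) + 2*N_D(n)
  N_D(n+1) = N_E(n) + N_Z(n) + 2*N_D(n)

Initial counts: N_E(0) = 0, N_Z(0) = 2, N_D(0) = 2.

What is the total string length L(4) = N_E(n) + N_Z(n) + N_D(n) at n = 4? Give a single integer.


Step 0: N_E=0, N_Z=2, N_D=2, L=4
Step 1: N_E=2, N_Z=6, N_D=6, L=14
Step 2: N_E=6, N_Z=18, N_D=20, L=44
Step 3: N_E=18, N_Z=58, N_D=64, L=140
Step 4: N_E=58, N_Z=186, N_D=204, L=448

Answer: 448


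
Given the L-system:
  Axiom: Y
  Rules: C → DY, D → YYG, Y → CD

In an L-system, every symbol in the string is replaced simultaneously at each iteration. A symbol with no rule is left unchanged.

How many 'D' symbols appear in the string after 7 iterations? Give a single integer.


Step 0: Y  (0 'D')
Step 1: CD  (1 'D')
Step 2: DYYYG  (1 'D')
Step 3: YYGCDCDCDG  (3 'D')
Step 4: CDCDGDYYYGDYYYGDYYYGG  (5 'D')
Step 5: DYYYGDYYYGGYYGCDCDCDGYYGCDCDCDGYYGCDCDCDGG  (11 'D')
Step 6: YYGCDCDCDGYYGCDCDCDGGCDCDGDYYYGDYYYGDYYYGGCDCDGDYYYGDYYYGDYYYGGCDCDGDYYYGDYYYGDYYYGGG  (21 'D')
Step 7: CDCDGDYYYGDYYYGDYYYGGCDCDGDYYYGDYYYGDYYYGGGDYYYGDYYYGGYYGCDCDCDGYYGCDCDCDGYYGCDCDCDGGDYYYGDYYYGGYYGCDCDCDGYYGCDCDCDGYYGCDCDCDGGDYYYGDYYYGGYYGCDCDCDGYYGCDCDCDGYYGCDCDCDGGG  (43 'D')

Answer: 43


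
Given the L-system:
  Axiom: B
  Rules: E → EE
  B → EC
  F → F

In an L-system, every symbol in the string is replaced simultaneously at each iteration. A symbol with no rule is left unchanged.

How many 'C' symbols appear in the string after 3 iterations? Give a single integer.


Step 0: B  (0 'C')
Step 1: EC  (1 'C')
Step 2: EEC  (1 'C')
Step 3: EEEEC  (1 'C')

Answer: 1


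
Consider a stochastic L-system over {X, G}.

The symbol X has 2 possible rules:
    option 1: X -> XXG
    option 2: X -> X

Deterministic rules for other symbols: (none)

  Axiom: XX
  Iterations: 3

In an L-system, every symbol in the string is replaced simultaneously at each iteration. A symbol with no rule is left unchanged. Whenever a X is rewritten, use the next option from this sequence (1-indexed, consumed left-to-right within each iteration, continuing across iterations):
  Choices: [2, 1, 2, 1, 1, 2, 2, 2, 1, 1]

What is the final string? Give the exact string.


Step 0: XX
Step 1: XXXG  (used choices [2, 1])
Step 2: XXXGXXGG  (used choices [2, 1, 1])
Step 3: XXXGXXGXXGGG  (used choices [2, 2, 2, 1, 1])

Answer: XXXGXXGXXGGG


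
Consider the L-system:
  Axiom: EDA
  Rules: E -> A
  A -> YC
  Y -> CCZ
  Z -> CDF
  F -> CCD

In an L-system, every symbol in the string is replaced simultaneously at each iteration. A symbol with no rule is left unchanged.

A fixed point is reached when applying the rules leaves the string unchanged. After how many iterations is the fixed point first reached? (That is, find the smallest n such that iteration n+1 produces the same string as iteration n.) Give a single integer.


Answer: 5

Derivation:
Step 0: EDA
Step 1: ADYC
Step 2: YCDCCZC
Step 3: CCZCDCCCDFC
Step 4: CCCDFCDCCCDCCDC
Step 5: CCCDCCDCDCCCDCCDC
Step 6: CCCDCCDCDCCCDCCDC  (unchanged — fixed point at step 5)


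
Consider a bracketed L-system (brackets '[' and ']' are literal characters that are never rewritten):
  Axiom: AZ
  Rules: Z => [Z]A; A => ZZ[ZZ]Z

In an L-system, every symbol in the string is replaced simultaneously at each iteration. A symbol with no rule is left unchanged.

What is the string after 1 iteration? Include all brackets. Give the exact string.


Step 0: AZ
Step 1: ZZ[ZZ]Z[Z]A

Answer: ZZ[ZZ]Z[Z]A


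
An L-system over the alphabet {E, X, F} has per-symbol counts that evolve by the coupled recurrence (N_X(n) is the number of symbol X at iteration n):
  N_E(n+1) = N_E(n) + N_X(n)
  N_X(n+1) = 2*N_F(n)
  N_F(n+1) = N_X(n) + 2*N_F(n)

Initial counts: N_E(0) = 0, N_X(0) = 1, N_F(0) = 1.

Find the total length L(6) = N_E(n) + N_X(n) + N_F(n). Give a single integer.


Answer: 965

Derivation:
Step 0: N_E=0, N_X=1, N_F=1, L=2
Step 1: N_E=1, N_X=2, N_F=3, L=6
Step 2: N_E=3, N_X=6, N_F=8, L=17
Step 3: N_E=9, N_X=16, N_F=22, L=47
Step 4: N_E=25, N_X=44, N_F=60, L=129
Step 5: N_E=69, N_X=120, N_F=164, L=353
Step 6: N_E=189, N_X=328, N_F=448, L=965


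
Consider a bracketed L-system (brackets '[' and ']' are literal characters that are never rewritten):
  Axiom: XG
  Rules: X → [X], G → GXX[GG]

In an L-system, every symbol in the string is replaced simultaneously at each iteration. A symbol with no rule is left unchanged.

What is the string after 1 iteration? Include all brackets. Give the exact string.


Step 0: XG
Step 1: [X]GXX[GG]

Answer: [X]GXX[GG]


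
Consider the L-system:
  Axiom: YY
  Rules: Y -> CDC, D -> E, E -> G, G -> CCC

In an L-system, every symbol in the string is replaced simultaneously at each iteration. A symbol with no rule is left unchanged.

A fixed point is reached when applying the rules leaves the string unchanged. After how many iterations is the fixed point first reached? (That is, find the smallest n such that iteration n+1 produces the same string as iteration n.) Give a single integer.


Step 0: YY
Step 1: CDCCDC
Step 2: CECCEC
Step 3: CGCCGC
Step 4: CCCCCCCCCC
Step 5: CCCCCCCCCC  (unchanged — fixed point at step 4)

Answer: 4


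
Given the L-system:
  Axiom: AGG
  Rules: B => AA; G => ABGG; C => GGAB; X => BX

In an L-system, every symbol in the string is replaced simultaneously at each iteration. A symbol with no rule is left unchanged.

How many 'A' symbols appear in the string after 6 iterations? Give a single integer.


Answer: 251

Derivation:
Step 0: AGG  (1 'A')
Step 1: AABGGABGG  (3 'A')
Step 2: AAAAABGGABGGAAAABGGABGG  (11 'A')
Step 3: AAAAAAAABGGABGGAAAABGGABGGAAAAAAABGGABGGAAAABGGABGG  (27 'A')
Step 4: AAAAAAAAAAABGGABGGAAAABGGABGGAAAAAAABGGABGGAAAABGGABGGAAAAAAAAAABGGABGGAAAABGGABGGAAAAAAABGGABGGAAAABGGABGG  (59 'A')
Step 5: AAAAAAAAAAAAAABGGABGGAAAABGGABGGAAAAAAABGGABGGAAAABGGABGGAAAAAAAAAABGGABGGAAAABGGABGGAAAAAAABGGABGGAAAABGGABGGAAAAAAAAAAAAABGGABGGAAAABGGABGGAAAAAAABGGABGGAAAABGGABGGAAAAAAAAAABGGABGGAAAABGGABGGAAAAAAABGGABGGAAAABGGABGG  (123 'A')
Step 6: AAAAAAAAAAAAAAAAABGGABGGAAAABGGABGGAAAAAAABGGABGGAAAABGGABGGAAAAAAAAAABGGABGGAAAABGGABGGAAAAAAABGGABGGAAAABGGABGGAAAAAAAAAAAAABGGABGGAAAABGGABGGAAAAAAABGGABGGAAAABGGABGGAAAAAAAAAABGGABGGAAAABGGABGGAAAAAAABGGABGGAAAABGGABGGAAAAAAAAAAAAAAAABGGABGGAAAABGGABGGAAAAAAABGGABGGAAAABGGABGGAAAAAAAAAABGGABGGAAAABGGABGGAAAAAAABGGABGGAAAABGGABGGAAAAAAAAAAAAABGGABGGAAAABGGABGGAAAAAAABGGABGGAAAABGGABGGAAAAAAAAAABGGABGGAAAABGGABGGAAAAAAABGGABGGAAAABGGABGG  (251 'A')
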